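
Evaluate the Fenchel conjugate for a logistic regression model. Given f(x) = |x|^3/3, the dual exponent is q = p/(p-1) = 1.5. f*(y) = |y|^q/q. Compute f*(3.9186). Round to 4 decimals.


The conjugate exponent q satisfies 1/p + 1/q = 1.
p = 3, so q = 3/(3 - 1) = 1.5
|y|^q = 3.9186^1.5 = 7.757
f*(3.9186) = 7.757 / 1.5 = 5.1714


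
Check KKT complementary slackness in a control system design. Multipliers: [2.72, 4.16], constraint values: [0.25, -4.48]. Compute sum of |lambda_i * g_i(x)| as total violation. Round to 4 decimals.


KKT complementary slackness check:
lambda_1 * g_1 = 2.72 * 0.25 = 0.68
lambda_2 * g_2 = 4.16 * -4.48 = -18.6368
Total violation = 0.68 + 18.6368 = 19.3168


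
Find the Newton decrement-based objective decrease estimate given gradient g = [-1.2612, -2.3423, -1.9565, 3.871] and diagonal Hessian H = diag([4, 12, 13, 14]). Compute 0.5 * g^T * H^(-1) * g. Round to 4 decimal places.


Step 1: H is diagonal, so H^(-1) * g = [-0.3153, -0.1952, -0.1505, 0.2765].
Step 2: g^T H^(-1) g = sum_i g_i^2 / H_ii
  = (-1.2612)^2/4 + (-2.3423)^2/12 + (-1.9565)^2/13 + (3.871)^2/14
  = 0.3977 + 0.4572 + 0.2945 + 1.0703 = 2.2196
Step 3: Objective decrease = 0.5 * g^T H^(-1) g = 1.1098


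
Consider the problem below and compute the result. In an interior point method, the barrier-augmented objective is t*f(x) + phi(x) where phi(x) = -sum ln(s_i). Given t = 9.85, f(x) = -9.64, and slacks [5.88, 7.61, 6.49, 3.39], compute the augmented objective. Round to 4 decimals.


Step 1: Compute log-barrier.
ln values: [1.7716, 2.0295, 1.8703, 1.2208]
phi = -(1.7716 + 2.0295 + 1.8703 + 1.2208) = -6.8921
Step 2: Compute augmented objective.
t*f(x) = 9.85*-9.64 = -94.954
Total = -94.954 - 6.8921 = -101.8461


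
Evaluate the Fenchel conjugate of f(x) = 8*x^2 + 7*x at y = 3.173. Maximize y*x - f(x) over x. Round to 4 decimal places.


f*(y) = sup_x {y*x - a*x^2 - b*x} = sup_x {(y-b)*x - a*x^2}
FOC: (y - b) - 2a*x = 0 => x* = (y - b)/(2a)
x* = (3.173 - 7)/(2*8) = -0.2392
f*(3.173) = (y-b)^2/(4a) = (3.173 - 7)^2/(4*8)
= 14.6459/32 = 0.4577


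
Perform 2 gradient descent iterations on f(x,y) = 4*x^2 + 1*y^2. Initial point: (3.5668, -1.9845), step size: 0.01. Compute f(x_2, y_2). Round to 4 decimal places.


Gradient descent on f(x,y) = 4*x^2 + 1*y^2.
Starting point: (3.5668, -1.9845), alpha = 0.01
Step 1: grad_x = 2*4*3.5668 = 28.5344, grad_y = 2*1*-1.9845 = -3.969
  x_1 = 3.5668 - 0.01*28.5344 = 3.2815
  y_1 = -1.9845 - 0.01*-3.969 = -1.9448
Step 2: grad_x = 2*4*3.2815 = 26.2516, grad_y = 2*1*-1.9448 = -3.8896
  x_2 = 3.2815 - 0.01*26.2516 = 3.0189
  y_2 = -1.9448 - 0.01*-3.8896 = -1.9059
f(3.0189, -1.9059) = 4*3.0189^2 + 1*(-1.9059)^2 = 40.0885


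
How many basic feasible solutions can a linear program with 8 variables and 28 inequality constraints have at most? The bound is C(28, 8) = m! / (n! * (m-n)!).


Each vertex corresponds to some choice of n active constraints out of m, so the number of vertices is at most C(m, n) = m! / (n!(m-n)!).
m = 28, n = 8
Numerator: 28 * 27 * 26 * 25 * 24 * 23 * 22 * 21
Denominator: 8! = 40320
C(28, 8) = 3108105


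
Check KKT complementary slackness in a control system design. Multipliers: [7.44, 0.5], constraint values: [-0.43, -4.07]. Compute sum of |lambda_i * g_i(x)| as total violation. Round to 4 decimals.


KKT complementary slackness check:
lambda_1 * g_1 = 7.44 * -0.43 = -3.1992
lambda_2 * g_2 = 0.5 * -4.07 = -2.035
Total violation = 3.1992 + 2.035 = 5.2342


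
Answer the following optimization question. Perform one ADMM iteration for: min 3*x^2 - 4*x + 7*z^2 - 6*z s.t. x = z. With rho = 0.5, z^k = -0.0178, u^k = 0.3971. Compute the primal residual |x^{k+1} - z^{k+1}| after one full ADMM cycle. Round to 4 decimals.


ADMM iteration with rho = 0.5, z^k = -0.0178, u^k = 0.3971
Step 1: x-update.
Minimize 3*x^2 - 4*x + (0.5/2)*(x + 0.0178 + 0.3971)^2
FOC: (2*3 + 0.5)*x = 4 + 0.5*(-0.0178 - 0.3971)
x^{k+1} = 0.5835
Step 2: z-update.
Minimize 7*z^2 - 6*z + (0.5/2)*(0.5835 - z + 0.3971)^2
FOC: (2*7 + 0.5)*z = 6 + 0.5*(0.5835 + 0.3971)
z^{k+1} = 0.4476
Step 3: u-update.
u^{k+1} = 0.3971 + 0.5835 - 0.4476 = 0.533
Step 4: Primal residual = |0.5835 - 0.4476| = 0.1359


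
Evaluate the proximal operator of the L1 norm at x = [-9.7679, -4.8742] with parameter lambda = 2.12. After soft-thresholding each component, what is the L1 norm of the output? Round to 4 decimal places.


Soft-thresholding with lambda = 2.12:
prox(-9.7679) = sign(-9.7679)*max(|-9.7679| - 2.12, 0) = -7.6479
prox(-4.8742) = sign(-4.8742)*max(|-4.8742| - 2.12, 0) = -2.7542
prox(x) = [-7.6479, -2.7542]
||prox(x)||_1 = 7.6479 + 2.7542 = 10.4021


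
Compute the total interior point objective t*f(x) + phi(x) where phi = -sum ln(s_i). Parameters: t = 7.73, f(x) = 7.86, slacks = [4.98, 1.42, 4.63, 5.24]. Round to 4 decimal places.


Step 1: Compute log-barrier.
ln values: [1.6054, 0.3507, 1.5326, 1.6563]
phi = -(1.6054 + 0.3507 + 1.5326 + 1.6563) = -5.145
Step 2: Compute augmented objective.
t*f(x) = 7.73*7.86 = 60.7578
Total = 60.7578 - 5.145 = 55.6128


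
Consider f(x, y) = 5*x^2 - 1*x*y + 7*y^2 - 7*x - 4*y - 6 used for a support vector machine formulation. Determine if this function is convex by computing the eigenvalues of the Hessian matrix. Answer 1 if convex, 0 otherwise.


The Hessian of f(x,y) = 5*x^2 - 1*x*y + 7*y^2 - 7*x - 4*y - 6 is:
H = [[10, -1], [-1, 14]]
Trace = 10 + 14 = 24
Determinant = 10*14 - (-1)^2 = 139
Discriminant = (24)^2 - 4*139 = 20.0
Eigenvalues: lambda_1 = 9.7639, lambda_2 = 14.2361
The function is convex.

1


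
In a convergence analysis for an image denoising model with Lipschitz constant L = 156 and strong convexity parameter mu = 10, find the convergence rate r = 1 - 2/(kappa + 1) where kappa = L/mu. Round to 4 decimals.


Step 1: Compute the condition number.
kappa = L/mu = 156/10 = 15.6
Step 2: Compute the convergence rate.
r = 1 - 2/(kappa + 1) = 1 - 2*mu/(L + mu) = (L - mu)/(L + mu) = 146/166 = 0.8795


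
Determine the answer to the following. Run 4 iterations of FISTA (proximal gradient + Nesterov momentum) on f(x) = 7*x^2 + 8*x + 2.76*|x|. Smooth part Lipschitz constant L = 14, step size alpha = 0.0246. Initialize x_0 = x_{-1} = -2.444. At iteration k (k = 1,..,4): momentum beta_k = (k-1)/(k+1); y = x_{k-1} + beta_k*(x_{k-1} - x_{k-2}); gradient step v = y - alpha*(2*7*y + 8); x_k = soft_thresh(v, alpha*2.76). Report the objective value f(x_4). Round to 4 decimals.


FISTA on f(x) = 7*x^2 + 8*x + 2.76*|x|
L = 14, alpha = 0.0246
Iteration 1: beta = 0.0, y = -2.444 + 0.0*(-2.444 + 2.444) = -2.444
  grad(y) = -26.216, v = y - alpha*grad = -1.7991
  prox(v) = soft_thresh(-1.7991, 0.0679) = -1.7312
Iteration 2: beta = 0.3333, y = -1.7312 + 0.3333*(-1.7312 + 2.444) = -1.4936
  grad(y) = -12.9102, v = y - alpha*grad = -1.176
  prox(v) = soft_thresh(-1.176, 0.0679) = -1.1081
Iteration 3: beta = 0.5, y = -1.1081 + 0.5*(-1.1081 + 1.7312) = -0.7966
  grad(y) = -3.1518, v = y - alpha*grad = -0.719
  prox(v) = soft_thresh(-0.719, 0.0679) = -0.6511
Iteration 4: beta = 0.6, y = -0.6511 + 0.6*(-0.6511 + 1.1081) = -0.3769
  grad(y) = 2.7228, v = y - alpha*grad = -0.4439
  prox(v) = soft_thresh(-0.4439, 0.0679) = -0.376
f(x_4) = 7*(-0.376)^2 + 8*(-0.376) + 2.76*|-0.376| = -0.9806


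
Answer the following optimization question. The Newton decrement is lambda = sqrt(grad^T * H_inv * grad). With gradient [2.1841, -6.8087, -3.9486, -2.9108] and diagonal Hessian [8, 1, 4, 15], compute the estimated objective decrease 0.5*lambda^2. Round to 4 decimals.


Step 1: H is diagonal, so H^(-1) * g = [0.273, -6.8087, -0.9872, -0.1941].
Step 2: g^T H^(-1) g = sum_i g_i^2 / H_ii
  = (2.1841)^2/8 + (-6.8087)^2/1 + (-3.9486)^2/4 + (-2.9108)^2/15
  = 0.5963 + 46.3584 + 3.8979 + 0.5649 = 51.4174
Step 3: Objective decrease = 0.5 * g^T H^(-1) g = 25.7087


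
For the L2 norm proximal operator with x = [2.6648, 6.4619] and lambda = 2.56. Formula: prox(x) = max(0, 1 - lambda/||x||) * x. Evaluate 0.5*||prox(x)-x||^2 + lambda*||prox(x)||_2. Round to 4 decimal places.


Step 1: Compute ||x||.
||x|| = 6.9898
Step 2: Compute scaling factor.
scale = max(0, 1 - 2.56/6.9898) = 0.6338
Step 3: prox(x) = [1.6888, 4.0952]
||prox(x)|| = 4.4298
Step 4: Proximal objective.
0.5*||prox-x||^2 = 3.2768
lambda*||prox|| = 11.3403
Total = 14.6171


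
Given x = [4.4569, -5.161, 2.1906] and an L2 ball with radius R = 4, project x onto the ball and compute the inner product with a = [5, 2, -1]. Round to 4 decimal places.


Step 1: Compute ||x|| (intermediates to 6 decimals).
||x|| = sqrt(4.4569^2 + (-5.161)^2 + 2.1906^2) = 7.162305
Step 2: Project.
Since ||x|| > R, scale = R/||x|| = 4/7.162305 = 0.558479, proj(x) = scale * x
proj(x) = [2.489085, -2.88231, 1.223404]
Step 3: Dot product.
a^T * proj(x) = 5*2.489085 + 2*(-2.88231) - 1*1.223404 = 5.4574


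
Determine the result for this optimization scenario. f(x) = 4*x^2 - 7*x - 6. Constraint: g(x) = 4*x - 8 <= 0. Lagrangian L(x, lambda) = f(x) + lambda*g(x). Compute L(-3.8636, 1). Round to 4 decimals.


Step 1: Evaluate f(x).
f(-3.8636) = 4*(-3.8636)^2 - 7*(-3.8636) - 6 = 80.7548
Step 2: Evaluate g(x).
g(-3.8636) = 4*-3.8636 - 8 = -23.4544
Step 3: Compute Lagrangian.
L = 80.7548 + 1*-23.4544 = 57.3004


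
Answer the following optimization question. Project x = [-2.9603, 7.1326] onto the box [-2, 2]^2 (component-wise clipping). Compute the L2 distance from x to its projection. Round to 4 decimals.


Project each component onto [-2, 2].
clip(-2.9603) = -2.0, clip(7.1326) = 2.0
Projection = [-2.0, 2.0]
Squared diffs: [0.9222, 26.3436]
Distance = sqrt(27.2658) = 5.2217


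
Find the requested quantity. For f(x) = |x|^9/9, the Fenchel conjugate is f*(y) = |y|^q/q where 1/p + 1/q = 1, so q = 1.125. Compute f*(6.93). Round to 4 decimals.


The conjugate exponent q satisfies 1/p + 1/q = 1.
p = 9, so q = 9/(9 - 1) = 1.125
|y|^q = 6.93^1.125 = 8.8272
f*(6.93) = 8.8272 / 1.125 = 7.8464


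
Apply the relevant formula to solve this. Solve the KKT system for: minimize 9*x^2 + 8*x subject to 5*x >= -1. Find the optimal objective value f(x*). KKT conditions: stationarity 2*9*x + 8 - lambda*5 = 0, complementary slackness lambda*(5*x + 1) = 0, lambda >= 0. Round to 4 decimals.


Step 1: Try lambda = 0 (constraint inactive).
x_unc = -8/(2*9) = -0.4444
Check: 5*-0.4444 = -2.222 < -1 -- violated!
Step 2: Constraint must be active: 5*x = -1
x* = -1/5 = -0.2
lambda = (2*9*(-0.2) + 8)/5 = 0.88
Step 3: Compute optimal value.
f(x*) = 9*(-0.2)^2 + 8*(-0.2) = -1.24


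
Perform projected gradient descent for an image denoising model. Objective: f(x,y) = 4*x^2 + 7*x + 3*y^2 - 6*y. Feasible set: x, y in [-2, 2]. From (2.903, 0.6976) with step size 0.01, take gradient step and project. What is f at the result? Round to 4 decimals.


Step 1: Compute gradient at (2.903, 0.6976).
grad_x = 2*4*2.903 + 7 = 30.224
grad_y = 2*3*0.6976 - 6 = -1.8144
Step 2: Gradient step.
x_raw = 2.903 - 0.01*30.224 = 2.6008
y_raw = 0.6976 - 0.01*-1.8144 = 0.7157
Step 3: Project onto [-2, 2].
x_proj = clip(2.6008) = 2.0
y_proj = clip(0.7157) = 0.7157
Step 4: Evaluate f.
f(2.0, 0.7157) = 27.2424


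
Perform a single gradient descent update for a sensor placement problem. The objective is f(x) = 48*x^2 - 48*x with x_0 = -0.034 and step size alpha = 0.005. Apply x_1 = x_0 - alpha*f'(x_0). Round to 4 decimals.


We compute the gradient at x_0 and apply the update.
f'(x) = 96*x - 48
f'(-0.034) = 96*-0.034 - 48 = -51.264
x_1 = -0.034 - 0.005*-51.264 = 0.2223


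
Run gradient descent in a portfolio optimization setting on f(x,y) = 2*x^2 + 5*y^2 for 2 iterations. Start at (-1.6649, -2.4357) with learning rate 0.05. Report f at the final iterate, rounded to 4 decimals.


Gradient descent on f(x,y) = 2*x^2 + 5*y^2.
Starting point: (-1.6649, -2.4357), alpha = 0.05
Step 1: grad_x = 2*2*-1.6649 = -6.6596, grad_y = 2*5*-2.4357 = -24.357
  x_1 = -1.6649 - 0.05*-6.6596 = -1.3319
  y_1 = -2.4357 - 0.05*-24.357 = -1.2179
Step 2: grad_x = 2*2*-1.3319 = -5.3277, grad_y = 2*5*-1.2179 = -12.1785
  x_2 = -1.3319 - 0.05*-5.3277 = -1.0655
  y_2 = -1.2179 - 0.05*-12.1785 = -0.6089
f(-1.0655, -0.6089) = 2*(-1.0655)^2 + 5*(-0.6089)^2 = 4.1247


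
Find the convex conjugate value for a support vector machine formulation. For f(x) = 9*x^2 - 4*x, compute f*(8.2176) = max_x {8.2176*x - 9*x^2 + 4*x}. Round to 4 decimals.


f*(y) = sup_x {y*x - a*x^2 - b*x} = sup_x {(y-b)*x - a*x^2}
FOC: (y - b) - 2a*x = 0 => x* = (y - b)/(2a)
x* = (8.2176 + 4)/(2*9) = 0.6788
f*(8.2176) = (y-b)^2/(4a) = (8.2176 + 4)^2/(4*9)
= 149.2697/36 = 4.1464


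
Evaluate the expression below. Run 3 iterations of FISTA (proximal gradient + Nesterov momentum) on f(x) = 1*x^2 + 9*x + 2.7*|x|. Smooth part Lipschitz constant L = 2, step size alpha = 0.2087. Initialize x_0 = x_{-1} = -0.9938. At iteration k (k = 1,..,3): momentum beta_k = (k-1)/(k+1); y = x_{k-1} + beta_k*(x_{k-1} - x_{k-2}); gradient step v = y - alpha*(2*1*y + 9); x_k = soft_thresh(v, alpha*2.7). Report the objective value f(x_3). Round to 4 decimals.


FISTA on f(x) = 1*x^2 + 9*x + 2.7*|x|
L = 2, alpha = 0.2087
Iteration 1: beta = 0.0, y = -0.9938 + 0.0*(-0.9938 + 0.9938) = -0.9938
  grad(y) = 7.0124, v = y - alpha*grad = -2.4573
  prox(v) = soft_thresh(-2.4573, 0.5635) = -1.8938
Iteration 2: beta = 0.3333, y = -1.8938 + 0.3333*(-1.8938 + 0.9938) = -2.1938
  grad(y) = 4.6124, v = y - alpha*grad = -3.1564
  prox(v) = soft_thresh(-3.1564, 0.5635) = -2.5929
Iteration 3: beta = 0.5, y = -2.5929 + 0.5*(-2.5929 + 1.8938) = -2.9425
  grad(y) = 3.115, v = y - alpha*grad = -3.5926
  prox(v) = soft_thresh(-3.5926, 0.5635) = -3.0291
f(x_3) = 1*(-3.0291)^2 + 9*(-3.0291) + 2.7*|-3.0291| = -9.9079


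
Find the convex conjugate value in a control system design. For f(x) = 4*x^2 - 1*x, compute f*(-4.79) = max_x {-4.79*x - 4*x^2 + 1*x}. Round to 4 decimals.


f*(y) = sup_x {y*x - a*x^2 - b*x} = sup_x {(y-b)*x - a*x^2}
FOC: (y - b) - 2a*x = 0 => x* = (y - b)/(2a)
x* = (-4.79 + 1)/(2*4) = -0.4738
f*(-4.79) = (y-b)^2/(4a) = (-4.79 + 1)^2/(4*4)
= 14.3641/16 = 0.8978


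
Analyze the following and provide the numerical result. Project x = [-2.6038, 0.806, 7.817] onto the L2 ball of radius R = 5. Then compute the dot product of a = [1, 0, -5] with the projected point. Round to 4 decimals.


Step 1: Compute ||x|| (intermediates to 6 decimals).
||x|| = sqrt((-2.6038)^2 + 0.806^2 + 7.817^2) = 8.278581
Step 2: Project.
Since ||x|| > R, scale = R/||x|| = 5/8.278581 = 0.603968, proj(x) = scale * x
proj(x) = [-1.572612, 0.486798, 4.721218]
Step 3: Dot product.
a^T * proj(x) = 1*(-1.572612) + 0*0.486798 - 5*4.721218 = -25.1787


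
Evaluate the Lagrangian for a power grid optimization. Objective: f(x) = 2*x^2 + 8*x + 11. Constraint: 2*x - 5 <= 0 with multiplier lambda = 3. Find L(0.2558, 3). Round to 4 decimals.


Step 1: Evaluate f(x).
f(0.2558) = 2*0.2558^2 + 8*0.2558 + 11 = 13.1773
Step 2: Evaluate g(x).
g(0.2558) = 2*0.2558 - 5 = -4.4884
Step 3: Compute Lagrangian.
L = 13.1773 + 3*-4.4884 = -0.2879


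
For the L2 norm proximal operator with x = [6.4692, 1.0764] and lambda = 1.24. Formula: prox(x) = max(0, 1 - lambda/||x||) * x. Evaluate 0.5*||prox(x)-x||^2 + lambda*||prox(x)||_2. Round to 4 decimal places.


Step 1: Compute ||x||.
||x|| = 6.5581
Step 2: Compute scaling factor.
scale = max(0, 1 - 1.24/6.5581) = 0.8109
Step 3: prox(x) = [5.246, 0.8729]
||prox(x)|| = 5.3181
Step 4: Proximal objective.
0.5*||prox-x||^2 = 0.7688
lambda*||prox|| = 6.5944
Total = 7.3633


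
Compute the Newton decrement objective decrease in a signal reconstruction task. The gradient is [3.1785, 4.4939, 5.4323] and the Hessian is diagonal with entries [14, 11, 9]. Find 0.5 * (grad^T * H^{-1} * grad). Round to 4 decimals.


Step 1: H is diagonal, so H^(-1) * g = [0.227, 0.4085, 0.6036].
Step 2: g^T H^(-1) g = sum_i g_i^2 / H_ii
  = (3.1785)^2/14 + (4.4939)^2/11 + (5.4323)^2/9
  = 0.7216 + 1.8359 + 3.2789 = 5.8364
Step 3: Objective decrease = 0.5 * g^T H^(-1) g = 2.9182


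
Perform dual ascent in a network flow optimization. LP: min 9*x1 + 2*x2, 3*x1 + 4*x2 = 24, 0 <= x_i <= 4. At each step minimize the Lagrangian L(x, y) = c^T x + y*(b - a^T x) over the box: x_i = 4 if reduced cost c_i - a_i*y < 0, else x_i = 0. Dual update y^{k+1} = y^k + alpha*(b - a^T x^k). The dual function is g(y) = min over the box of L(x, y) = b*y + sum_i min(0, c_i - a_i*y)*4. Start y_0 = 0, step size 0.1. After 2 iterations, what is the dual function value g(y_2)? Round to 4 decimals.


Dual ascent for LP: min 9*x1 + 2*x2, 3*x1 + 4*x2 = 24, 0 <= x_i <= 4
Step 1: y^k = 0.0, reduced costs: (9.0, 2.0)
  x^k = (0.0, 0.0), subgradient = b - a^T x = 24.0
  y^{k+1} = 0.0 + 0.1*24.0 = 2.4
Step 2: y^k = 2.4, reduced costs: (1.8, -7.6)
  x^k = (0.0, 4.0), subgradient = b - a^T x = 8.0
  y^{k+1} = 2.4 + 0.1*8.0 = 3.2
Dual objective at y_2 = 3.2: reduced costs (-0.6, -10.8), box minimizer x = (4.0, 4.0)
g(y_2) = b*y + (c1 - a1*y)*x1 + (c2 - a2*y)*x2 = 24*3.2 + (-0.6)*4.0 + (-10.8)*4.0 = 76.8 - 2.4 - 43.2 = 31.2


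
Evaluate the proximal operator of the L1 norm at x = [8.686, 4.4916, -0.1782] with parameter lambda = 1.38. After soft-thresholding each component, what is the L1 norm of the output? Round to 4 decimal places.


Soft-thresholding with lambda = 1.38:
prox(8.686) = sign(8.686)*max(|8.686| - 1.38, 0) = 7.306
prox(4.4916) = sign(4.4916)*max(|4.4916| - 1.38, 0) = 3.1116
prox(-0.1782) = sign(-0.1782)*max(|-0.1782| - 1.38, 0) = 0.0
prox(x) = [7.306, 3.1116, 0.0]
||prox(x)||_1 = 7.306 + 3.1116 + 0.0 = 10.4176


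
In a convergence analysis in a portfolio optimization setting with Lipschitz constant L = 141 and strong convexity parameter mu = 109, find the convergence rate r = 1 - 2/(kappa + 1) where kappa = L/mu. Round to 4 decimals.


Step 1: Compute the condition number.
kappa = L/mu = 141/109 = 1.2936
Step 2: Compute the convergence rate.
r = 1 - 2/(kappa + 1) = 1 - 2*mu/(L + mu) = (L - mu)/(L + mu) = 32/250 = 0.128


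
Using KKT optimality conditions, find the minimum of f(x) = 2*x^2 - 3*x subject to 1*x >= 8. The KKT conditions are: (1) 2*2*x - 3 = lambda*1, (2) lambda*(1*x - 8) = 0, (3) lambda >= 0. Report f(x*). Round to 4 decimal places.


Step 1: Try lambda = 0 (constraint inactive).
x_unc = 3/(2*2) = 0.75
Check: 1*0.75 = 0.75 < 8 -- violated!
Step 2: Constraint must be active: 1*x = 8
x* = 8/1 = 8.0
lambda = (2*2*8.0 - 3)/1 = 29.0
Step 3: Compute optimal value.
f(x*) = 2*8.0^2 - 3*8.0 = 104.0


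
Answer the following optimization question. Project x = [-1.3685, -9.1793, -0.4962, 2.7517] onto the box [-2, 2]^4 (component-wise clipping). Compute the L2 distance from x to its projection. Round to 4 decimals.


Project each component onto [-2, 2].
clip(-1.3685) = -1.3685, clip(-9.1793) = -2.0, clip(-0.4962) = -0.4962, clip(2.7517) = 2.0
Projection = [-1.3685, -2.0, -0.4962, 2.0]
Squared diffs: [0.0, 51.5423, 0.0, 0.5651]
Distance = sqrt(52.1074) = 7.2185


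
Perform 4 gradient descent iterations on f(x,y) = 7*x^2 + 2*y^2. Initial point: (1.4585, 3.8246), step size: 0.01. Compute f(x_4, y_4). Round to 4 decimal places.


Gradient descent on f(x,y) = 7*x^2 + 2*y^2.
Starting point: (1.4585, 3.8246), alpha = 0.01
Step 1: grad_x = 2*7*1.4585 = 20.419, grad_y = 2*2*3.8246 = 15.2984
  x_1 = 1.4585 - 0.01*20.419 = 1.2543
  y_1 = 3.8246 - 0.01*15.2984 = 3.6716
Step 2: grad_x = 2*7*1.2543 = 17.5603, grad_y = 2*2*3.6716 = 14.6865
  x_2 = 1.2543 - 0.01*17.5603 = 1.0787
  y_2 = 3.6716 - 0.01*14.6865 = 3.5248
Step 3: grad_x = 2*7*1.0787 = 15.1019, grad_y = 2*2*3.5248 = 14.099
  x_3 = 1.0787 - 0.01*15.1019 = 0.9277
  y_3 = 3.5248 - 0.01*14.099 = 3.3838
Step 4: grad_x = 2*7*0.9277 = 12.9876, grad_y = 2*2*3.3838 = 13.535
  x_4 = 0.9277 - 0.01*12.9876 = 0.7978
  y_4 = 3.3838 - 0.01*13.535 = 3.2484
f(0.7978, 3.2484) = 7*0.7978^2 + 2*3.2484^2 = 25.5599


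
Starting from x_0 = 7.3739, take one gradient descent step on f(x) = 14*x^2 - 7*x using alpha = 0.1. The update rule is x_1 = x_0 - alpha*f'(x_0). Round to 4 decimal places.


We compute the gradient at x_0 and apply the update.
f'(x) = 28*x - 7
f'(7.3739) = 28*7.3739 - 7 = 199.4692
x_1 = 7.3739 - 0.1*199.4692 = -12.573


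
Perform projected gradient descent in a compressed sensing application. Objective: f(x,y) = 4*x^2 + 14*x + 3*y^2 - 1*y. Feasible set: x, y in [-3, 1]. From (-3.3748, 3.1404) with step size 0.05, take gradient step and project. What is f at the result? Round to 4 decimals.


Step 1: Compute gradient at (-3.3748, 3.1404).
grad_x = 2*4*-3.3748 + 14 = -12.9984
grad_y = 2*3*3.1404 - 1 = 17.8424
Step 2: Gradient step.
x_raw = -3.3748 - 0.05*-12.9984 = -2.7249
y_raw = 3.1404 - 0.05*17.8424 = 2.2483
Step 3: Project onto [-3, 1].
x_proj = clip(-2.7249) = -2.7249
y_proj = clip(2.2483) = 1.0
Step 4: Evaluate f.
f(-2.7249, 1.0) = -6.4484


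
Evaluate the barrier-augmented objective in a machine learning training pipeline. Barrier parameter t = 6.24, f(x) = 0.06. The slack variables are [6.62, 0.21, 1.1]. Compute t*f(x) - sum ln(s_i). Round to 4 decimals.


Step 1: Compute log-barrier.
ln values: [1.8901, -1.5606, 0.0953]
phi = -(1.8901 - 1.5606 + 0.0953) = -0.4248
Step 2: Compute augmented objective.
t*f(x) = 6.24*0.06 = 0.3744
Total = 0.3744 - 0.4248 = -0.0504


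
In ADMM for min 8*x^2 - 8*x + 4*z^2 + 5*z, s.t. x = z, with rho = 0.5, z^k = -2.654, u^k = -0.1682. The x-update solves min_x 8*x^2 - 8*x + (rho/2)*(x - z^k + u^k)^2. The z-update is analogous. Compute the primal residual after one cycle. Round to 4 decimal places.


ADMM iteration with rho = 0.5, z^k = -2.654, u^k = -0.1682
Step 1: x-update.
Minimize 8*x^2 - 8*x + (0.5/2)*(x + 2.654 - 0.1682)^2
FOC: (2*8 + 0.5)*x = 8 + 0.5*(-2.654 + 0.1682)
x^{k+1} = 0.4095
Step 2: z-update.
Minimize 4*z^2 + 5*z + (0.5/2)*(0.4095 - z - 0.1682)^2
FOC: (2*4 + 0.5)*z = -5 + 0.5*(0.4095 - 0.1682)
z^{k+1} = -0.574
Step 3: u-update.
u^{k+1} = -0.1682 + 0.4095 + 0.574 = 0.8154
Step 4: Primal residual = |0.4095 + 0.574| = 0.9836


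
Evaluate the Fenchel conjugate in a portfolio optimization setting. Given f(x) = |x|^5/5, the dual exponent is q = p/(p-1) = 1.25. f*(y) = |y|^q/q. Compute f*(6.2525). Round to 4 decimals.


The conjugate exponent q satisfies 1/p + 1/q = 1.
p = 5, so q = 5/(5 - 1) = 1.25
|y|^q = 6.2525^1.25 = 9.8871
f*(6.2525) = 9.8871 / 1.25 = 7.9096


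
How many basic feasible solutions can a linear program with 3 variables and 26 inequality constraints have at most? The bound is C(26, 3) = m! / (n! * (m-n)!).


Each vertex corresponds to some choice of n active constraints out of m, so the number of vertices is at most C(m, n) = m! / (n!(m-n)!).
m = 26, n = 3
Numerator: 26 * 25 * 24
Denominator: 3! = 6
C(26, 3) = 2600


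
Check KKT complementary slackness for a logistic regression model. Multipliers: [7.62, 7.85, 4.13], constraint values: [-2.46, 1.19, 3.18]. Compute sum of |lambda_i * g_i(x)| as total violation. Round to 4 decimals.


KKT complementary slackness check:
lambda_1 * g_1 = 7.62 * -2.46 = -18.7452
lambda_2 * g_2 = 7.85 * 1.19 = 9.3415
lambda_3 * g_3 = 4.13 * 3.18 = 13.1334
Total violation = 18.7452 + 9.3415 + 13.1334 = 41.2201


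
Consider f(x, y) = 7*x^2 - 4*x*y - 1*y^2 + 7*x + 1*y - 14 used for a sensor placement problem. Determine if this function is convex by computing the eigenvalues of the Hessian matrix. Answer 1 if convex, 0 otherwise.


The Hessian of f(x,y) = 7*x^2 - 4*x*y - 1*y^2 + 7*x + 1*y - 14 is:
H = [[14, -4], [-4, -2]]
Trace = 14 - 2 = 12
Determinant = 14*-2 - (-4)^2 = -44
Discriminant = (12)^2 - 4*-44 = 320.0
Eigenvalues: lambda_1 = -2.9443, lambda_2 = 14.9443
The function is not convex.

0


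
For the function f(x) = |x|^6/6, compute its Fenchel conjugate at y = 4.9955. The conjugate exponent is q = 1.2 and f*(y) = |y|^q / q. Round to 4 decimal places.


The conjugate exponent q satisfies 1/p + 1/q = 1.
p = 6, so q = 6/(6 - 1) = 1.2
|y|^q = 4.9955^1.2 = 6.8912
f*(4.9955) = 6.8912 / 1.2 = 5.7427


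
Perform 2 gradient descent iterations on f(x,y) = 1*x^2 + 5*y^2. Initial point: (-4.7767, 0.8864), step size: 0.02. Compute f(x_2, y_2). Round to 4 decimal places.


Gradient descent on f(x,y) = 1*x^2 + 5*y^2.
Starting point: (-4.7767, 0.8864), alpha = 0.02
Step 1: grad_x = 2*1*-4.7767 = -9.5534, grad_y = 2*5*0.8864 = 8.864
  x_1 = -4.7767 - 0.02*-9.5534 = -4.5856
  y_1 = 0.8864 - 0.02*8.864 = 0.7091
Step 2: grad_x = 2*1*-4.5856 = -9.1713, grad_y = 2*5*0.7091 = 7.0912
  x_2 = -4.5856 - 0.02*-9.1713 = -4.4022
  y_2 = 0.7091 - 0.02*7.0912 = 0.5673
f(-4.4022, 0.5673) = 1*(-4.4022)^2 + 5*0.5673^2 = 20.9885


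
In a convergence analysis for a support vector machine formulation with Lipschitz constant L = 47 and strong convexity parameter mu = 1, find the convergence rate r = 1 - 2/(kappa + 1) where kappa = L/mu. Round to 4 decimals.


Step 1: Compute the condition number.
kappa = L/mu = 47/1 = 47.0
Step 2: Compute the convergence rate.
r = 1 - 2/(kappa + 1) = 1 - 2*mu/(L + mu) = (L - mu)/(L + mu) = 46/48 = 0.9583


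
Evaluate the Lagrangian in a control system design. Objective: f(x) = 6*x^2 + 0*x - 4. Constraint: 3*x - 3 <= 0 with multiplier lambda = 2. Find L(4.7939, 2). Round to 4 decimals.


Step 1: Evaluate f(x).
f(4.7939) = 6*4.7939^2 + 0*4.7939 - 4 = 133.8889
Step 2: Evaluate g(x).
g(4.7939) = 3*4.7939 - 3 = 11.3817
Step 3: Compute Lagrangian.
L = 133.8889 + 2*11.3817 = 156.6523


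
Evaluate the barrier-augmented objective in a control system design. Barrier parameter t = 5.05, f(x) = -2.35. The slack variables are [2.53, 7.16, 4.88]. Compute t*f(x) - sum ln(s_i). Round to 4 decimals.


Step 1: Compute log-barrier.
ln values: [0.9282, 1.9685, 1.5851]
phi = -(0.9282 + 1.9685 + 1.5851) = -4.4819
Step 2: Compute augmented objective.
t*f(x) = 5.05*-2.35 = -11.8675
Total = -11.8675 - 4.4819 = -16.3494


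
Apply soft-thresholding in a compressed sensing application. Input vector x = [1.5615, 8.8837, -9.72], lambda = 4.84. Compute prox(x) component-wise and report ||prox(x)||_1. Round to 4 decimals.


Soft-thresholding with lambda = 4.84:
prox(1.5615) = sign(1.5615)*max(|1.5615| - 4.84, 0) = 0.0
prox(8.8837) = sign(8.8837)*max(|8.8837| - 4.84, 0) = 4.0437
prox(-9.72) = sign(-9.72)*max(|-9.72| - 4.84, 0) = -4.88
prox(x) = [0.0, 4.0437, -4.88]
||prox(x)||_1 = 0.0 + 4.0437 + 4.88 = 8.9237


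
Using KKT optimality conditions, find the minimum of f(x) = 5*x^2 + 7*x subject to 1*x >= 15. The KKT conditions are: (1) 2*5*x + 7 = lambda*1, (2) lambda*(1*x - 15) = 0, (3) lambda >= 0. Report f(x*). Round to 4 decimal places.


Step 1: Try lambda = 0 (constraint inactive).
x_unc = -7/(2*5) = -0.7
Check: 1*-0.7 = -0.7 < 15 -- violated!
Step 2: Constraint must be active: 1*x = 15
x* = 15/1 = 15.0
lambda = (2*5*15.0 + 7)/1 = 157.0
Step 3: Compute optimal value.
f(x*) = 5*15.0^2 + 7*15.0 = 1230.0


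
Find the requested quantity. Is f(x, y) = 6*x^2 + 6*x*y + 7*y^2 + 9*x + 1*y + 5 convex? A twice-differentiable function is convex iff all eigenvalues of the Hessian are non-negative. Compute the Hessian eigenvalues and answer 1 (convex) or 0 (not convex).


The Hessian of f(x,y) = 6*x^2 + 6*x*y + 7*y^2 + 9*x + 1*y + 5 is:
H = [[12, 6], [6, 14]]
Trace = 12 + 14 = 26
Determinant = 12*14 - (6)^2 = 132
Discriminant = (26)^2 - 4*132 = 148.0
Eigenvalues: lambda_1 = 6.9172, lambda_2 = 19.0828
The function is convex.

1


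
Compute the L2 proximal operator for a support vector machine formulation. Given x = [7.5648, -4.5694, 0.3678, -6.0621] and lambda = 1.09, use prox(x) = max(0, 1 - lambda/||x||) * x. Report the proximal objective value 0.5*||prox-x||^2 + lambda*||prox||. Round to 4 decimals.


Step 1: Compute ||x||.
||x|| = 10.7233
Step 2: Compute scaling factor.
scale = max(0, 1 - 1.09/10.7233) = 0.8984
Step 3: prox(x) = [6.7959, -4.1049, 0.3304, -5.4459]
||prox(x)|| = 9.6333
Step 4: Proximal objective.
0.5*||prox-x||^2 = 0.5941
lambda*||prox|| = 10.5003
Total = 11.0944


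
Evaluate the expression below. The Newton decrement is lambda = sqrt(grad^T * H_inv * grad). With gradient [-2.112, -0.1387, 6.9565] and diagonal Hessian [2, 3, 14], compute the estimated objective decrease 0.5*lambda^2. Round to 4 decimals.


Step 1: H is diagonal, so H^(-1) * g = [-1.056, -0.0462, 0.4969].
Step 2: g^T H^(-1) g = sum_i g_i^2 / H_ii
  = (-2.112)^2/2 + (-0.1387)^2/3 + (6.9565)^2/14
  = 2.2303 + 0.0064 + 3.4566 = 5.6933
Step 3: Objective decrease = 0.5 * g^T H^(-1) g = 2.8467


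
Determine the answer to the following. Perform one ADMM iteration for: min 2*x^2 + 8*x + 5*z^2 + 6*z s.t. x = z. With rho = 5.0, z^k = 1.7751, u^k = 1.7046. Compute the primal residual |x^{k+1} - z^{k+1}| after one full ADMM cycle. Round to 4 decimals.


ADMM iteration with rho = 5.0, z^k = 1.7751, u^k = 1.7046
Step 1: x-update.
Minimize 2*x^2 + 8*x + (5.0/2)*(x - 1.7751 + 1.7046)^2
FOC: (2*2 + 5.0)*x = -8 + 5.0*(1.7751 - 1.7046)
x^{k+1} = -0.8497
Step 2: z-update.
Minimize 5*z^2 + 6*z + (5.0/2)*(-0.8497 - z + 1.7046)^2
FOC: (2*5 + 5.0)*z = -6 + 5.0*(-0.8497 + 1.7046)
z^{k+1} = -0.115
Step 3: u-update.
u^{k+1} = 1.7046 - 0.8497 + 0.115 = 0.9699
Step 4: Primal residual = |-0.8497 + 0.115| = 0.7347


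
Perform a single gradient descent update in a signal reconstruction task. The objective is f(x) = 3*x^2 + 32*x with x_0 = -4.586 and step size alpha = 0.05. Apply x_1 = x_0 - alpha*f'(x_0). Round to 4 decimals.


We compute the gradient at x_0 and apply the update.
f'(x) = 6*x + 32
f'(-4.586) = 6*-4.586 + 32 = 4.484
x_1 = -4.586 - 0.05*4.484 = -4.8102


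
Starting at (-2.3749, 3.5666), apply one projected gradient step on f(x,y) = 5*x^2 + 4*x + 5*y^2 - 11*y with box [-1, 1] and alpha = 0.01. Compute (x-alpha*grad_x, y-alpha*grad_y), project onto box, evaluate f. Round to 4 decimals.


Step 1: Compute gradient at (-2.3749, 3.5666).
grad_x = 2*5*-2.3749 + 4 = -19.749
grad_y = 2*5*3.5666 - 11 = 24.666
Step 2: Gradient step.
x_raw = -2.3749 - 0.01*-19.749 = -2.1774
y_raw = 3.5666 - 0.01*24.666 = 3.3199
Step 3: Project onto [-1, 1].
x_proj = clip(-2.1774) = -1.0
y_proj = clip(3.3199) = 1.0
Step 4: Evaluate f.
f(-1.0, 1.0) = -5.0


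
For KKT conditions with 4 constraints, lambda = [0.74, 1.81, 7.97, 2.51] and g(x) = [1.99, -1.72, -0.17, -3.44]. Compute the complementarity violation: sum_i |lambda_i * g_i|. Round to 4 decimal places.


KKT complementary slackness check:
lambda_1 * g_1 = 0.74 * 1.99 = 1.4726
lambda_2 * g_2 = 1.81 * -1.72 = -3.1132
lambda_3 * g_3 = 7.97 * -0.17 = -1.3549
lambda_4 * g_4 = 2.51 * -3.44 = -8.6344
Total violation = 1.4726 + 3.1132 + 1.3549 + 8.6344 = 14.5751


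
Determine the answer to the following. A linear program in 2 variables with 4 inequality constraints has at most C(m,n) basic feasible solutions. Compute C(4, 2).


Each vertex corresponds to some choice of n active constraints out of m, so the number of vertices is at most C(m, n) = m! / (n!(m-n)!).
m = 4, n = 2
Numerator: 4 * 3
Denominator: 2! = 2
C(4, 2) = 6


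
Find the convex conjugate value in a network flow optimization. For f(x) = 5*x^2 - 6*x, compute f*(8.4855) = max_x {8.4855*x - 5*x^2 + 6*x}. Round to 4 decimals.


f*(y) = sup_x {y*x - a*x^2 - b*x} = sup_x {(y-b)*x - a*x^2}
FOC: (y - b) - 2a*x = 0 => x* = (y - b)/(2a)
x* = (8.4855 + 6)/(2*5) = 1.4486
f*(8.4855) = (y-b)^2/(4a) = (8.4855 + 6)^2/(4*5)
= 209.8297/20 = 10.4915


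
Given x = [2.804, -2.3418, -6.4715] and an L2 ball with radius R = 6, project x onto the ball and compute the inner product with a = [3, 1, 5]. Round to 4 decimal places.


Step 1: Compute ||x|| (intermediates to 6 decimals).
||x|| = sqrt(2.804^2 + (-2.3418)^2 + (-6.4715)^2) = 7.431471
Step 2: Project.
Since ||x|| > R, scale = R/||x|| = 6/7.431471 = 0.807377, proj(x) = scale * x
proj(x) = [2.263885, -1.890715, -5.22494]
Step 3: Dot product.
a^T * proj(x) = 3*2.263885 + 1*(-1.890715) + 5*(-5.22494) = -21.2238


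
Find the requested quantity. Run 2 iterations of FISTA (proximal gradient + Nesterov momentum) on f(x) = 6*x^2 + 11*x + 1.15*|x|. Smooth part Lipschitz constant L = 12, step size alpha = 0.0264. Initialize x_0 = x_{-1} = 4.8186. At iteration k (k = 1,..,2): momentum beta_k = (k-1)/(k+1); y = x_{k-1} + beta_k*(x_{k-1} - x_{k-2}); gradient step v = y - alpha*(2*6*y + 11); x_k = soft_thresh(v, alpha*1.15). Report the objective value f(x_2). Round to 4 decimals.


FISTA on f(x) = 6*x^2 + 11*x + 1.15*|x|
L = 12, alpha = 0.0264
Iteration 1: beta = 0.0, y = 4.8186 + 0.0*(4.8186 - 4.8186) = 4.8186
  grad(y) = 68.8232, v = y - alpha*grad = 3.0017
  prox(v) = soft_thresh(3.0017, 0.0304) = 2.9713
Iteration 2: beta = 0.3333, y = 2.9713 + 0.3333*(2.9713 - 4.8186) = 2.3555
  grad(y) = 39.2665, v = y - alpha*grad = 1.3189
  prox(v) = soft_thresh(1.3189, 0.0304) = 1.2885
f(x_2) = 6*1.2885^2 + 11*1.2885 + 1.15*|1.2885| = 25.618


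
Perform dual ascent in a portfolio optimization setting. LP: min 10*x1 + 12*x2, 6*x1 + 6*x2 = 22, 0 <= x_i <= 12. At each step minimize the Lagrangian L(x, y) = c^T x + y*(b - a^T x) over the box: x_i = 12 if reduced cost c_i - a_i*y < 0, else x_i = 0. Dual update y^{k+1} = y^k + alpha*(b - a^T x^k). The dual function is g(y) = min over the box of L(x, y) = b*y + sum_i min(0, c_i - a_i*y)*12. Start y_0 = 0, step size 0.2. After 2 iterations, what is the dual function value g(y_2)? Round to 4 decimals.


Dual ascent for LP: min 10*x1 + 12*x2, 6*x1 + 6*x2 = 22, 0 <= x_i <= 12
Step 1: y^k = 0.0, reduced costs: (10.0, 12.0)
  x^k = (0.0, 0.0), subgradient = b - a^T x = 22.0
  y^{k+1} = 0.0 + 0.2*22.0 = 4.4
Step 2: y^k = 4.4, reduced costs: (-16.4, -14.4)
  x^k = (12.0, 12.0), subgradient = b - a^T x = -122.0
  y^{k+1} = 4.4 + 0.2*-122.0 = -20.0
Dual objective at y_2 = -20.0: reduced costs (130.0, 132.0), box minimizer x = (0.0, 0.0)
g(y_2) = b*y + (c1 - a1*y)*x1 + (c2 - a2*y)*x2 = 22*(-20.0) + 130.0*0.0 + 132.0*0.0 = -440.0 + 0.0 + 0.0 = -440.0


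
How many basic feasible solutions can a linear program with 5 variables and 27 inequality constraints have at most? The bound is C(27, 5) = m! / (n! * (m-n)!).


Each vertex corresponds to some choice of n active constraints out of m, so the number of vertices is at most C(m, n) = m! / (n!(m-n)!).
m = 27, n = 5
Numerator: 27 * 26 * 25 * 24 * 23
Denominator: 5! = 120
C(27, 5) = 80730


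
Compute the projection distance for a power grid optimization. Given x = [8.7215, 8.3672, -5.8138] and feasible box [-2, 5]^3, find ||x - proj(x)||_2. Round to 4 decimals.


Project each component onto [-2, 5].
clip(8.7215) = 5.0, clip(8.3672) = 5.0, clip(-5.8138) = -2.0
Projection = [5.0, 5.0, -2.0]
Squared diffs: [13.8496, 11.338, 14.5451]
Distance = sqrt(39.7327) = 6.3034


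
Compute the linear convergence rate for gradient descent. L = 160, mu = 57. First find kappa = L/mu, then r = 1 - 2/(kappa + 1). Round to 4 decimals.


Step 1: Compute the condition number.
kappa = L/mu = 160/57 = 2.807
Step 2: Compute the convergence rate.
r = 1 - 2/(kappa + 1) = 1 - 2*mu/(L + mu) = (L - mu)/(L + mu) = 103/217 = 0.4747


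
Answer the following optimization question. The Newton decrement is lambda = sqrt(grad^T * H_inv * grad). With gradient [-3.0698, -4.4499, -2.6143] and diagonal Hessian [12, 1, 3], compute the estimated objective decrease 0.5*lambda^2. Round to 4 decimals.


Step 1: H is diagonal, so H^(-1) * g = [-0.2558, -4.4499, -0.8714].
Step 2: g^T H^(-1) g = sum_i g_i^2 / H_ii
  = (-3.0698)^2/12 + (-4.4499)^2/1 + (-2.6143)^2/3
  = 0.7853 + 19.8016 + 2.2782 = 22.8651
Step 3: Objective decrease = 0.5 * g^T H^(-1) g = 11.4326


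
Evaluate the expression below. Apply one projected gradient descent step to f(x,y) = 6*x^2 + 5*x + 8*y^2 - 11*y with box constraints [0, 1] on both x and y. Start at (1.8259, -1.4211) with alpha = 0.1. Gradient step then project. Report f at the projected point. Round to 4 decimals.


Step 1: Compute gradient at (1.8259, -1.4211).
grad_x = 2*6*1.8259 + 5 = 26.9108
grad_y = 2*8*-1.4211 - 11 = -33.7376
Step 2: Gradient step.
x_raw = 1.8259 - 0.1*26.9108 = -0.8652
y_raw = -1.4211 - 0.1*-33.7376 = 1.9527
Step 3: Project onto [0, 1].
x_proj = clip(-0.8652) = 0.0
y_proj = clip(1.9527) = 1.0
Step 4: Evaluate f.
f(0.0, 1.0) = -3.0


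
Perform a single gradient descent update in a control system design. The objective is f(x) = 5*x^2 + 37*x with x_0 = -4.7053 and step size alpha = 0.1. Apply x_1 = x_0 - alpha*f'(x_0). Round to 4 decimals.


We compute the gradient at x_0 and apply the update.
f'(x) = 10*x + 37
f'(-4.7053) = 10*-4.7053 + 37 = -10.053
x_1 = -4.7053 - 0.1*-10.053 = -3.7


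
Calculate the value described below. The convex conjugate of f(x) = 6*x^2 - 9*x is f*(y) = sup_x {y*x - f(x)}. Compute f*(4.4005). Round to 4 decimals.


f*(y) = sup_x {y*x - a*x^2 - b*x} = sup_x {(y-b)*x - a*x^2}
FOC: (y - b) - 2a*x = 0 => x* = (y - b)/(2a)
x* = (4.4005 + 9)/(2*6) = 1.1167
f*(4.4005) = (y-b)^2/(4a) = (4.4005 + 9)^2/(4*6)
= 179.5734/24 = 7.4822


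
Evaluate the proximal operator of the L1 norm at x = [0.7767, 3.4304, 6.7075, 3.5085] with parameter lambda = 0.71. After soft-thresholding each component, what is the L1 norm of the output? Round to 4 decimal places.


Soft-thresholding with lambda = 0.71:
prox(0.7767) = sign(0.7767)*max(|0.7767| - 0.71, 0) = 0.0667
prox(3.4304) = sign(3.4304)*max(|3.4304| - 0.71, 0) = 2.7204
prox(6.7075) = sign(6.7075)*max(|6.7075| - 0.71, 0) = 5.9975
prox(3.5085) = sign(3.5085)*max(|3.5085| - 0.71, 0) = 2.7985
prox(x) = [0.0667, 2.7204, 5.9975, 2.7985]
||prox(x)||_1 = 0.0667 + 2.7204 + 5.9975 + 2.7985 = 11.5831


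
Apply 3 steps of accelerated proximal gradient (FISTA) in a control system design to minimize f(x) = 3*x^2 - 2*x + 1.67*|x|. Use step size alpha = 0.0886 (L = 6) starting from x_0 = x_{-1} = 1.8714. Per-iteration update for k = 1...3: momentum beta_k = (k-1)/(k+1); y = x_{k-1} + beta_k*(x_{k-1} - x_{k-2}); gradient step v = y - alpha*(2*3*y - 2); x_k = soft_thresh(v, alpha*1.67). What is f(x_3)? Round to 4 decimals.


FISTA on f(x) = 3*x^2 - 2*x + 1.67*|x|
L = 6, alpha = 0.0886
Iteration 1: beta = 0.0, y = 1.8714 + 0.0*(1.8714 - 1.8714) = 1.8714
  grad(y) = 9.2284, v = y - alpha*grad = 1.0538
  prox(v) = soft_thresh(1.0538, 0.148) = 0.9058
Iteration 2: beta = 0.3333, y = 0.9058 + 0.3333*(0.9058 - 1.8714) = 0.5839
  grad(y) = 1.5036, v = y - alpha*grad = 0.4507
  prox(v) = soft_thresh(0.4507, 0.148) = 0.3028
Iteration 3: beta = 0.5, y = 0.3028 + 0.5*(0.3028 - 0.9058) = 0.0012
  grad(y) = -1.9926, v = y - alpha*grad = 0.1778
  prox(v) = soft_thresh(0.1778, 0.148) = 0.0298
f(x_3) = 3*0.0298^2 - 2*0.0298 + 1.67*|0.0298| = -0.0072


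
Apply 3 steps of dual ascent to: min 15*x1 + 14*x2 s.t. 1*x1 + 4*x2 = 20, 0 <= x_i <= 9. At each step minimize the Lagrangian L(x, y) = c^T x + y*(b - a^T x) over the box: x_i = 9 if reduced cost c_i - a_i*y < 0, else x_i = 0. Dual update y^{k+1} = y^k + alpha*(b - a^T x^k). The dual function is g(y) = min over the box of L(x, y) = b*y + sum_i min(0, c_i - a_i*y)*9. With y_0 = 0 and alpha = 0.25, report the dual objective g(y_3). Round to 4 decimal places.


Dual ascent for LP: min 15*x1 + 14*x2, 1*x1 + 4*x2 = 20, 0 <= x_i <= 9
Step 1: y^k = 0.0, reduced costs: (15.0, 14.0)
  x^k = (0.0, 0.0), subgradient = b - a^T x = 20.0
  y^{k+1} = 0.0 + 0.25*20.0 = 5.0
Step 2: y^k = 5.0, reduced costs: (10.0, -6.0)
  x^k = (0.0, 9.0), subgradient = b - a^T x = -16.0
  y^{k+1} = 5.0 + 0.25*-16.0 = 1.0
Step 3: y^k = 1.0, reduced costs: (14.0, 10.0)
  x^k = (0.0, 0.0), subgradient = b - a^T x = 20.0
  y^{k+1} = 1.0 + 0.25*20.0 = 6.0
Dual objective at y_3 = 6.0: reduced costs (9.0, -10.0), box minimizer x = (0.0, 9.0)
g(y_3) = b*y + (c1 - a1*y)*x1 + (c2 - a2*y)*x2 = 20*6.0 + 9.0*0.0 + (-10.0)*9.0 = 120.0 + 0.0 - 90.0 = 30.0


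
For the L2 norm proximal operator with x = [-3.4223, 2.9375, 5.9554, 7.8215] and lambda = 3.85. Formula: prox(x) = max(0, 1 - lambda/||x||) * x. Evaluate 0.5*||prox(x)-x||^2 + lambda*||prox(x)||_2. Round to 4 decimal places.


Step 1: Compute ||x||.
||x|| = 10.8159
Step 2: Compute scaling factor.
scale = max(0, 1 - 3.85/10.8159) = 0.644
Step 3: prox(x) = [-2.2041, 1.8919, 3.8355, 5.0374]
||prox(x)|| = 6.9659
Step 4: Proximal objective.
0.5*||prox-x||^2 = 7.4113
lambda*||prox|| = 26.8187
Total = 34.23


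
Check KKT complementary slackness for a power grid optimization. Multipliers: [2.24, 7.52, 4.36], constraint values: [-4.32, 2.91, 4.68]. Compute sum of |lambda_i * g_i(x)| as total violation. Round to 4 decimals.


KKT complementary slackness check:
lambda_1 * g_1 = 2.24 * -4.32 = -9.6768
lambda_2 * g_2 = 7.52 * 2.91 = 21.8832
lambda_3 * g_3 = 4.36 * 4.68 = 20.4048
Total violation = 9.6768 + 21.8832 + 20.4048 = 51.9648
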